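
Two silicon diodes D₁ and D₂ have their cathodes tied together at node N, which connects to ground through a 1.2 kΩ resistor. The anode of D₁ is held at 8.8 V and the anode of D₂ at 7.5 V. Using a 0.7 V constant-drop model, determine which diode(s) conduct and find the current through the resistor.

Assume both conduct. Then node N would need to be at both 8.8−0.7 = 8.1 V and 7.5−0.7 = 6.8 V, which is impossible.
Assume only D₁ conducts: V_N = 8.8 − 0.7 = 8.1 V, so I_R = 8.1/1.2 = 6.75 mA.
Check D₂: its anode-to-cathode voltage is 7.5 − 8.1 = -0.6 V < 0.7 V, so it is off. The assumption is consistent.

Only D₁ conducts; I_R ≈ 6.8 mA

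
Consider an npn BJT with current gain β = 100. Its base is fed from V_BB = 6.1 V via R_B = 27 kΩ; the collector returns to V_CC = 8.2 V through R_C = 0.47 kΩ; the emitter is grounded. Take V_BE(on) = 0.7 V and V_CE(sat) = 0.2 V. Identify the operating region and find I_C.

saturation; I_C ≈ 17 mA

Assume active: I_B = (6.1 − 0.7)/27 = 0.2 mA, giving I_C = β·I_B = 20 mA.
But then V_CE = 8.2 − 20×0.47 = -1.2 V < V_CE(sat) = 0.2 V — impossible in the active region.
So the transistor is saturated. With V_CE = 0.2 V, I_C = (V_CC − 0.2)/R_C = 8/0.47 = 17 mA.
Check: β·I_B = 20 mA > I_C = 17 mA, confirming saturation.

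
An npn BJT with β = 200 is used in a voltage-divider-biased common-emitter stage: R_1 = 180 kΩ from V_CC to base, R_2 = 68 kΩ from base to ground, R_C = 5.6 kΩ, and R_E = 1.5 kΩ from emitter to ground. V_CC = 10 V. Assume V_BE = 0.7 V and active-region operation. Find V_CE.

Thevenize the base divider: V_Th = V_CC·R_2/(R_1+R_2) = 10×68/248 = 2.74 V, R_Th = R_1‖R_2 = 49.4 kΩ.
Base-emitter loop: V_Th = I_B·R_Th + V_BE + (β+1)I_B·R_E, so I_B = (2.74 − 0.7) / (49.4 + 201×1.5) = 0.00582 mA.
I_C = β·I_B = 200×0.00582 = 1.16 mA, and I_E = (β+1)I_B = 1.17 mA.
V_CE = V_CC − I_C·R_C − I_E·R_E = 10 − 1.16×5.6 − 1.17×1.5 = 1.73 V.
V_CE = 1.73 V > 0.2 V confirms active-region operation.

V_CE ≈ 1.7 V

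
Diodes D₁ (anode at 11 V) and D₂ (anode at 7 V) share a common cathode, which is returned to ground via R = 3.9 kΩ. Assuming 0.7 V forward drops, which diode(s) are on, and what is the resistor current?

Assume both conduct. Then node N would need to be at both 11−0.7 = 10.3 V and 7−0.7 = 6.3 V, which is impossible.
Assume only D₁ conducts: V_N = 11 − 0.7 = 10.3 V, so I_R = 10.3/3.9 = 2.64 mA.
Check D₂: its anode-to-cathode voltage is 7 − 10.3 = -3.3 V < 0.7 V, so it is off. The assumption is consistent.

Only D₁ conducts; I_R ≈ 2.6 mA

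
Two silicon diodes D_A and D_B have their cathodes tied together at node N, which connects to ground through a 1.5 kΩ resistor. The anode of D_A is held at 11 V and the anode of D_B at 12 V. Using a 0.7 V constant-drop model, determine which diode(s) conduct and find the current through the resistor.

Assume both conduct. Then node N would need to be at both 11−0.7 = 10.3 V and 12−0.7 = 11.3 V, which is impossible.
Assume only D_B conducts: V_N = 12 − 0.7 = 11.3 V, so I_R = 11.3/1.5 = 7.53 mA.
Check D_A: its anode-to-cathode voltage is 11 − 11.3 = -0.3 V < 0.7 V, so it is off. The assumption is consistent.

Only D_B conducts; I_R ≈ 7.5 mA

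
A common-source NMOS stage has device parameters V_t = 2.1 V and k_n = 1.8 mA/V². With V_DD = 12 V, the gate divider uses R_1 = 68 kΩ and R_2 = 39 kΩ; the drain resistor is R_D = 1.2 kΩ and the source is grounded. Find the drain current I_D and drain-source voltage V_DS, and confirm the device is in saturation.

I_D ≈ 4.7 mA, V_DS ≈ 6.4 V

V_G = V_DD·R_2/(R_1+R_2) = 12×39/107 = 4.37 V. With the source grounded, V_GS = V_G = 4.37 V.
Assume saturation: I_D = (k_n/2)(V_GS − V_t)² = (1.8/2)×(4.37 − 2.1)² = 0.9×2.27² = 4.65 mA.
V_DS = V_DD − I_D·R_D = 12 − 4.65×1.2 = 6.42 V.
Saturation requires V_DS ≥ V_GS − V_t = 2.27 V; 6.42 ≥ 2.27 ✓.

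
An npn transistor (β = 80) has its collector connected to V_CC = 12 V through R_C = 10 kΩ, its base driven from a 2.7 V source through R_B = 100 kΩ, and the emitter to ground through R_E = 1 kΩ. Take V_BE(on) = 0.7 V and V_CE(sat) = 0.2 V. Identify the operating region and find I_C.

active; I_C ≈ 0.88 mA

Assume active. Base-emitter loop: I_B = (V_BB − V_BE)/(R_B + (β+1)R_E) = (2.7 − 0.7)/(100 + 81×1) = 0.011 mA.
I_C = β·I_B = 80×0.011 = 0.884 mA.
V_CE = V_CC − I_C·R_C − I_E·R_E = 12 − 0.884×10 − 0.895×1 = 2.27 V > V_CE(sat), so the active-region assumption holds.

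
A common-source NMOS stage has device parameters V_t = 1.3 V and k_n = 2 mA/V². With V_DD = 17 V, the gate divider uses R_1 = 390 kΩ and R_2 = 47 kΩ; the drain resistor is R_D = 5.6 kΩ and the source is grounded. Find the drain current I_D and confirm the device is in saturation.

I_D ≈ 0.28 mA

V_G = V_DD·R_2/(R_1+R_2) = 17×47/437 = 1.83 V. With the source grounded, V_GS = V_G = 1.83 V.
Assume saturation: I_D = (k_n/2)(V_GS − V_t)² = (2/2)×(1.83 − 1.3)² = 1×0.528² = 0.279 mA.
V_DS = V_DD − I_D·R_D = 17 − 0.279×5.6 = 15.4 V.
Saturation requires V_DS ≥ V_GS − V_t = 0.528 V; 15.4 ≥ 0.528 ✓.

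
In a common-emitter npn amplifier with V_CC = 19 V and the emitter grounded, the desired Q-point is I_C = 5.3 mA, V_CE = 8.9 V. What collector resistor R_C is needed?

Collector loop: V_CC = I_C·R_C + V_CE.
R_C = (V_CC − V_CE)/I_C = (19 − 8.9)/5.3 = 1.91 kΩ.

R_C ≈ 1.9 kΩ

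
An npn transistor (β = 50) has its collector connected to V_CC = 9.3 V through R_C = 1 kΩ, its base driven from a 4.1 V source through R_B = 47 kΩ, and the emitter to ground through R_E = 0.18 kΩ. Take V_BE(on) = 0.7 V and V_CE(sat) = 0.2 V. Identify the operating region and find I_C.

active; I_C ≈ 3 mA

Assume active. Base-emitter loop: I_B = (V_BB − V_BE)/(R_B + (β+1)R_E) = (4.1 − 0.7)/(47 + 51×0.18) = 0.0605 mA.
I_C = β·I_B = 50×0.0605 = 3.03 mA.
V_CE = V_CC − I_C·R_C − I_E·R_E = 9.3 − 3.03×1 − 3.09×0.18 = 5.72 V > V_CE(sat), so the active-region assumption holds.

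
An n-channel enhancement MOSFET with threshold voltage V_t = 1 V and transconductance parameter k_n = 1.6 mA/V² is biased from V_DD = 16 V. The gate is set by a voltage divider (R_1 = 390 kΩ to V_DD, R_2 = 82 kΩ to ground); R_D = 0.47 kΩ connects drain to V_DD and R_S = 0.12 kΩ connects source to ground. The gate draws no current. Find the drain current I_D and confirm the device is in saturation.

I_D ≈ 1.9 mA

V_G = V_DD·R_2/(R_1+R_2) = 16×82/472 = 2.78 V.
Assume saturation: I_D = (k_n/2)(V_GS − V_t)² with V_GS = V_G − I_D·R_S = 2.78 − 0.12·I_D.
Substituting gives 0.0115·I_D² − 1.34·I_D + 2.53 = 0, with roots I_D = 1.92 or 115 mA.
The root I_D = 115 mA gives V_GS = -11 V ≤ V_t, so take I_D = 1.92 mA.
Then V_GS = 2.55 V and V_DS = V_DD − I_D(R_D+R_S) = 16 − 1.92×0.59 = 14.9 V.
Saturation requires V_DS ≥ V_GS − V_t = 1.55 V; 14.9 ≥ 1.55 ✓.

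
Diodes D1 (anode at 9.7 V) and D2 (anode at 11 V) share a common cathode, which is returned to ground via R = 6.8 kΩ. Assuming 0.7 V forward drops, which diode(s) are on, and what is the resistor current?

Only D2 conducts; I_R ≈ 1.5 mA

Assume both conduct. Then node N would need to be at both 9.7−0.7 = 9 V and 11−0.7 = 10.3 V, which is impossible.
Assume only D2 conducts: V_N = 11 − 0.7 = 10.3 V, so I_R = 10.3/6.8 = 1.51 mA.
Check D1: its anode-to-cathode voltage is 9.7 − 10.3 = -0.6 V < 0.7 V, so it is off. The assumption is consistent.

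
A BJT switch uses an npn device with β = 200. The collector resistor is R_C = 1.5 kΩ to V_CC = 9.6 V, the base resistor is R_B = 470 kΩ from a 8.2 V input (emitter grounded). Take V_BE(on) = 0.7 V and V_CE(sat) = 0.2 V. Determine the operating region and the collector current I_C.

Assume active. Base-emitter loop: I_B = (V_BB − V_BE)/R_B = (8.2 − 0.7)/470 = 0.016 mA.
I_C = β·I_B = 200×0.016 = 3.19 mA.
V_CE = V_CC − I_C·R_C = 9.6 − 3.19×1.5 = 4.81 V > V_CE(sat), so the active-region assumption holds.

active; I_C ≈ 3.2 mA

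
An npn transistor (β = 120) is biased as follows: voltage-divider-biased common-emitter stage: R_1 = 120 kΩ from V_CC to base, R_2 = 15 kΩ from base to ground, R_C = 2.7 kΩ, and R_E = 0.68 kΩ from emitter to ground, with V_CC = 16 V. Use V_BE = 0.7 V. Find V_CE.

V_CE ≈ 11 V

Thevenize the base divider: V_Th = V_CC·R_2/(R_1+R_2) = 16×15/135 = 1.78 V, R_Th = R_1‖R_2 = 13.3 kΩ.
Base-emitter loop: V_Th = I_B·R_Th + V_BE + (β+1)I_B·R_E, so I_B = (1.78 − 0.7) / (13.3 + 121×0.68) = 0.0113 mA.
I_C = β·I_B = 120×0.0113 = 1.35 mA, and I_E = (β+1)I_B = 1.36 mA.
V_CE = V_CC − I_C·R_C − I_E·R_E = 16 − 1.35×2.7 − 1.36×0.68 = 11.4 V.
V_CE = 11.4 V > 0.2 V confirms active-region operation.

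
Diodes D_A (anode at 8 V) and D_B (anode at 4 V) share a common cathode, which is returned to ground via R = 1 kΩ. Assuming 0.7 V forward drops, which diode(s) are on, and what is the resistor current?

Assume both conduct. Then node N would need to be at both 8−0.7 = 7.3 V and 4−0.7 = 3.3 V, which is impossible.
Assume only D_A conducts: V_N = 8 − 0.7 = 7.3 V, so I_R = 7.3/1 = 7.3 mA.
Check D_B: its anode-to-cathode voltage is 4 − 7.3 = -3.3 V < 0.7 V, so it is off. The assumption is consistent.

Only D_A conducts; I_R ≈ 7.3 mA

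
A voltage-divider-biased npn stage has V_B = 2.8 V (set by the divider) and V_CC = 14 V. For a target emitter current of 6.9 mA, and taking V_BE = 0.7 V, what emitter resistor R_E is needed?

R_E ≈ 0.3 kΩ

V_E = V_B − V_BE = 2.8 − 0.7 = 2.1 V.
R_E = V_E / I_E = 2.1 / 6.9 = 0.304 kΩ.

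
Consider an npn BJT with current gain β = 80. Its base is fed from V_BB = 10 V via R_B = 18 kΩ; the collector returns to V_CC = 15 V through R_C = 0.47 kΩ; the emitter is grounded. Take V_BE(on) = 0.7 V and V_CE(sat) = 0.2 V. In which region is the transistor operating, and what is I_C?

saturation; I_C ≈ 31 mA

Assume active: I_B = (10 − 0.7)/18 = 0.517 mA, giving I_C = β·I_B = 41.3 mA.
But then V_CE = 15 − 41.3×0.47 = -4.43 V < V_CE(sat) = 0.2 V — impossible in the active region.
So the transistor is saturated. With V_CE = 0.2 V, I_C = (V_CC − 0.2)/R_C = 14.8/0.47 = 31.5 mA.
Check: β·I_B = 41.3 mA > I_C = 31.5 mA, confirming saturation.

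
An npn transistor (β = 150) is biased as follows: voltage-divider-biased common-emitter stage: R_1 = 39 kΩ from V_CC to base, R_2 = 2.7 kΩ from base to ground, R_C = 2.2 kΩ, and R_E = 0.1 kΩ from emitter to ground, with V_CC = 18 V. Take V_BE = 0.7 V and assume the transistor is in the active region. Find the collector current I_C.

Thevenize the base divider: V_Th = V_CC·R_2/(R_1+R_2) = 18×2.7/41.7 = 1.17 V, R_Th = R_1‖R_2 = 2.53 kΩ.
Base-emitter loop: V_Th = I_B·R_Th + V_BE + (β+1)I_B·R_E, so I_B = (1.17 − 0.7) / (2.53 + 151×0.1) = 0.0264 mA.
I_C = β·I_B = 150×0.0264 = 3.96 mA, and I_E = (β+1)I_B = 3.99 mA.
V_CE = V_CC − I_C·R_C − I_E·R_E = 18 − 3.96×2.2 − 3.99×0.1 = 8.89 V.
V_CE = 8.89 V > 0.2 V confirms active-region operation.

I_C ≈ 4 mA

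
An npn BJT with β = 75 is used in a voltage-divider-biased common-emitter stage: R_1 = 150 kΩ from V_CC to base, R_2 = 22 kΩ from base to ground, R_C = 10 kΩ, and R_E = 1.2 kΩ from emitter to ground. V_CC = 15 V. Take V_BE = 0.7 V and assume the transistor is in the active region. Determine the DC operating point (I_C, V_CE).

I_C ≈ 0.83 mA, V_CE ≈ 5.7 V

Thevenize the base divider: V_Th = V_CC·R_2/(R_1+R_2) = 15×22/172 = 1.92 V, R_Th = R_1‖R_2 = 19.2 kΩ.
Base-emitter loop: V_Th = I_B·R_Th + V_BE + (β+1)I_B·R_E, so I_B = (1.92 − 0.7) / (19.2 + 76×1.2) = 0.011 mA.
I_C = β·I_B = 75×0.011 = 0.828 mA, and I_E = (β+1)I_B = 0.839 mA.
V_CE = V_CC − I_C·R_C − I_E·R_E = 15 − 0.828×10 − 0.839×1.2 = 5.71 V.
V_CE = 5.71 V > 0.2 V confirms active-region operation.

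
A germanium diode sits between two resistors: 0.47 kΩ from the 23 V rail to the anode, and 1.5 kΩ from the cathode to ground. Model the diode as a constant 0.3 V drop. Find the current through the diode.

The two resistors are in series with the diode, so KVL gives 23 = I·0.47 + 0.3 + I·1.5.
I = (23 − 0.3) / (0.47 + 1.5) kΩ = 22.7 / 1.97 = 11.5 mA.

I ≈ 12 mA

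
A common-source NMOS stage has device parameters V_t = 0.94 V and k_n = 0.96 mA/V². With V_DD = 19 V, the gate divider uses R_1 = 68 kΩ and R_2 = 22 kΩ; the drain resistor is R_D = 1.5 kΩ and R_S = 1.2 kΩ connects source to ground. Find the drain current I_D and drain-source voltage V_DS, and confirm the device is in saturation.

I_D ≈ 1.6 mA, V_DS ≈ 15 V

V_G = V_DD·R_2/(R_1+R_2) = 19×22/90 = 4.64 V.
Assume saturation: I_D = (k_n/2)(V_GS − V_t)² with V_GS = V_G − I_D·R_S = 4.64 − 1.2·I_D.
Substituting gives 0.691·I_D² − 5.27·I_D + 6.59 = 0, with roots I_D = 1.58 or 6.04 mA.
The root I_D = 6.04 mA gives V_GS = -2.61 V ≤ V_t, so take I_D = 1.58 mA.
Then V_GS = 2.75 V and V_DS = V_DD − I_D(R_D+R_S) = 19 − 1.58×2.7 = 14.7 V.
Saturation requires V_DS ≥ V_GS − V_t = 1.81 V; 14.7 ≥ 1.81 ✓.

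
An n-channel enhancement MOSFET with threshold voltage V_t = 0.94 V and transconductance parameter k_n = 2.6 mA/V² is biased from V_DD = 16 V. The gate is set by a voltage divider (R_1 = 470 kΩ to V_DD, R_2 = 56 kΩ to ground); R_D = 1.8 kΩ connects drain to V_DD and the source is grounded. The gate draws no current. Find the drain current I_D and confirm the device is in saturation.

I_D ≈ 0.76 mA

V_G = V_DD·R_2/(R_1+R_2) = 16×56/526 = 1.7 V. With the source grounded, V_GS = V_G = 1.7 V.
Assume saturation: I_D = (k_n/2)(V_GS − V_t)² = (2.6/2)×(1.7 − 0.94)² = 1.3×0.763² = 0.758 mA.
V_DS = V_DD − I_D·R_D = 16 − 0.758×1.8 = 14.6 V.
Saturation requires V_DS ≥ V_GS − V_t = 0.763 V; 14.6 ≥ 0.763 ✓.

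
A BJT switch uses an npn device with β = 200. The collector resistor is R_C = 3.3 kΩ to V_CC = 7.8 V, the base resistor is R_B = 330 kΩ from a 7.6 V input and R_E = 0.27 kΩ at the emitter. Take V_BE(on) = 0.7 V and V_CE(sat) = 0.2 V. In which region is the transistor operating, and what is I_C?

Assume active: I_B = (7.6 − 0.7)/(330 + 201×0.27) = 0.018 mA, I_C = β·I_B = 3.59 mA.
Then V_CE = 7.8 − 3.59×3.3 − 3.61×0.27 = -5.03 V < 0.2 V — the active assumption fails.
Re-solve with V_CE = 0.2 V. KCL at the emitter: V_E/R_E = (V_BB−0.7−V_E)/R_B + (V_CC−0.2−V_E)/R_C, giving V_E = 0.58 V.
I_C = (V_CC − 0.2 − V_E)/R_C = (7.6 − 0.58)/3.3 = 2.13 mA.
Check: I_B = (6.9 − 0.58)/330 = 0.0192 mA, and β·I_B = 3.83 mA > I_C, confirming saturation.

saturation; I_C ≈ 2.1 mA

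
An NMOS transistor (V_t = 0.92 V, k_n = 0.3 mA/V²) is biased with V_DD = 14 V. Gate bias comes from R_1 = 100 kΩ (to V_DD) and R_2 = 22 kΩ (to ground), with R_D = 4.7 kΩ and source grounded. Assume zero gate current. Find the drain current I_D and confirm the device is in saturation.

I_D ≈ 0.39 mA

V_G = V_DD·R_2/(R_1+R_2) = 14×22/122 = 2.52 V. With the source grounded, V_GS = V_G = 2.52 V.
Assume saturation: I_D = (k_n/2)(V_GS − V_t)² = (0.3/2)×(2.52 − 0.92)² = 0.15×1.6² = 0.386 mA.
V_DS = V_DD − I_D·R_D = 14 − 0.386×4.7 = 12.2 V.
Saturation requires V_DS ≥ V_GS − V_t = 1.6 V; 12.2 ≥ 1.6 ✓.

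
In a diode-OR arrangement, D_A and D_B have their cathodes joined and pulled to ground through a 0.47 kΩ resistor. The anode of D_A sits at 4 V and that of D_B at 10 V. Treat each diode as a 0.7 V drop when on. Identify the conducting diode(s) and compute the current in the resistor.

Only D_B conducts; I_R ≈ 20 mA

Assume both conduct. Then node N would need to be at both 4−0.7 = 3.3 V and 10−0.7 = 9.3 V, which is impossible.
Assume only D_B conducts: V_N = 10 − 0.7 = 9.3 V, so I_R = 9.3/0.47 = 19.8 mA.
Check D_A: its anode-to-cathode voltage is 4 − 9.3 = -5.3 V < 0.7 V, so it is off. The assumption is consistent.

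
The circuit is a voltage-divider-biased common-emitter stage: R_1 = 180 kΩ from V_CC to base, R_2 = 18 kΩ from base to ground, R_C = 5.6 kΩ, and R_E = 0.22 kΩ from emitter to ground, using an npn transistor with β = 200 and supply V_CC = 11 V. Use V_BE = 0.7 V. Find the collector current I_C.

I_C ≈ 0.99 mA

Thevenize the base divider: V_Th = V_CC·R_2/(R_1+R_2) = 11×18/198 = 1 V, R_Th = R_1‖R_2 = 16.4 kΩ.
Base-emitter loop: V_Th = I_B·R_Th + V_BE + (β+1)I_B·R_E, so I_B = (1 − 0.7) / (16.4 + 201×0.22) = 0.00495 mA.
I_C = β·I_B = 200×0.00495 = 0.99 mA, and I_E = (β+1)I_B = 0.995 mA.
V_CE = V_CC − I_C·R_C − I_E·R_E = 11 − 0.99×5.6 − 0.995×0.22 = 5.23 V.
V_CE = 5.23 V > 0.2 V confirms active-region operation.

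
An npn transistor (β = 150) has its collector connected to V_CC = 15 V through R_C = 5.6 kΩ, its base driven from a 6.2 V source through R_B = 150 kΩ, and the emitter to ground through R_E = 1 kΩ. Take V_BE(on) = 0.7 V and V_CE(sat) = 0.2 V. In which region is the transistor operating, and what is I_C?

Assume active: I_B = (6.2 − 0.7)/(150 + 151×1) = 0.0183 mA, I_C = β·I_B = 2.74 mA.
Then V_CE = 15 − 2.74×5.6 − 2.76×1 = -3.11 V < 0.2 V — the active assumption fails.
Re-solve with V_CE = 0.2 V. KCL at the emitter: V_E/R_E = (V_BB−0.7−V_E)/R_B + (V_CC−0.2−V_E)/R_C, giving V_E = 2.26 V.
I_C = (V_CC − 0.2 − V_E)/R_C = (14.8 − 2.26)/5.6 = 2.24 mA.
Check: I_B = (5.5 − 2.26)/150 = 0.0216 mA, and β·I_B = 3.24 mA > I_C, confirming saturation.

saturation; I_C ≈ 2.2 mA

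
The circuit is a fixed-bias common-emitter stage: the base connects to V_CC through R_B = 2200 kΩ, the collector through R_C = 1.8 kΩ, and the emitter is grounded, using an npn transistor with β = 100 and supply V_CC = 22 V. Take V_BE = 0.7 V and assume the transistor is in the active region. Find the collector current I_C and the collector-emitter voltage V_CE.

Base loop: V_CC = I_B·R_B + V_BE, so I_B = (22 − 0.7)/2200 kΩ = 0.00968 mA.
In the active region I_C = β·I_B = 100 × 0.00968 = 0.968 mA.
Collector loop: V_CE = V_CC − I_C·R_C = 22 − 0.968×1.8 = 20.3 V.
Since V_CE = 20.3 V > V_CE(sat) ≈ 0.2 V, the transistor is in the active region as assumed.

I_C ≈ 0.97 mA, V_CE ≈ 20 V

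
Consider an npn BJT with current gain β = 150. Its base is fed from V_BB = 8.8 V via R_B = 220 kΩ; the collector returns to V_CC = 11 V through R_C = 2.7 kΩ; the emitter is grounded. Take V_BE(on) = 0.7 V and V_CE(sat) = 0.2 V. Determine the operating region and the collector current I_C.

Assume active: I_B = (8.8 − 0.7)/220 = 0.0368 mA, giving I_C = β·I_B = 5.52 mA.
But then V_CE = 11 − 5.52×2.7 = -3.91 V < V_CE(sat) = 0.2 V — impossible in the active region.
So the transistor is saturated. With V_CE = 0.2 V, I_C = (V_CC − 0.2)/R_C = 10.8/2.7 = 4 mA.
Check: β·I_B = 5.52 mA > I_C = 4 mA, confirming saturation.

saturation; I_C ≈ 4 mA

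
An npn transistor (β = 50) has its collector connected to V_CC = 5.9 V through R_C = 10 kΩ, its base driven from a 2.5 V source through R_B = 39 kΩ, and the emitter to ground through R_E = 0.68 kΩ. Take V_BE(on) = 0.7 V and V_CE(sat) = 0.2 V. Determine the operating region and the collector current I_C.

saturation; I_C ≈ 0.53 mA

Assume active: I_B = (2.5 − 0.7)/(39 + 51×0.68) = 0.0244 mA, I_C = β·I_B = 1.22 mA.
Then V_CE = 5.9 − 1.22×10 − 1.25×0.68 = -7.16 V < 0.2 V — the active assumption fails.
Re-solve with V_CE = 0.2 V. KCL at the emitter: V_E/R_E = (V_BB−0.7−V_E)/R_B + (V_CC−0.2−V_E)/R_C, giving V_E = 0.386 V.
I_C = (V_CC − 0.2 − V_E)/R_C = (5.7 − 0.386)/10 = 0.531 mA.
Check: I_B = (1.8 − 0.386)/39 = 0.0363 mA, and β·I_B = 1.81 mA > I_C, confirming saturation.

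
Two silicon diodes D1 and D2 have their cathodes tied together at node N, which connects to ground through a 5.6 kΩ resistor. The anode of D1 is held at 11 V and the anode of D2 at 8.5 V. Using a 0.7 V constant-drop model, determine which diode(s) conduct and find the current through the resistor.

Only D1 conducts; I_R ≈ 1.8 mA

Assume both conduct. Then node N would need to be at both 11−0.7 = 10.3 V and 8.5−0.7 = 7.8 V, which is impossible.
Assume only D1 conducts: V_N = 11 − 0.7 = 10.3 V, so I_R = 10.3/5.6 = 1.84 mA.
Check D2: its anode-to-cathode voltage is 8.5 − 10.3 = -1.8 V < 0.7 V, so it is off. The assumption is consistent.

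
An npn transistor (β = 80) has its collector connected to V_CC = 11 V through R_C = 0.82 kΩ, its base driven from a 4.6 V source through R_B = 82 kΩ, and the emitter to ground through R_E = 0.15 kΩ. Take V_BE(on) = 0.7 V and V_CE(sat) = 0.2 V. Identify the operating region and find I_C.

active; I_C ≈ 3.3 mA

Assume active. Base-emitter loop: I_B = (V_BB − V_BE)/(R_B + (β+1)R_E) = (4.6 − 0.7)/(82 + 81×0.15) = 0.0414 mA.
I_C = β·I_B = 80×0.0414 = 3.31 mA.
V_CE = V_CC − I_C·R_C − I_E·R_E = 11 − 3.31×0.82 − 3.36×0.15 = 7.78 V > V_CE(sat), so the active-region assumption holds.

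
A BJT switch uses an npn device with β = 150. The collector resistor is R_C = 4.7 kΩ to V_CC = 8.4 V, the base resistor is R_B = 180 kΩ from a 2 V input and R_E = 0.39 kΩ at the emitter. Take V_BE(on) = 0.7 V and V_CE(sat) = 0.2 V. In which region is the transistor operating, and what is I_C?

active; I_C ≈ 0.82 mA

Assume active. Base-emitter loop: I_B = (V_BB − V_BE)/(R_B + (β+1)R_E) = (2 − 0.7)/(180 + 151×0.39) = 0.00544 mA.
I_C = β·I_B = 150×0.00544 = 0.816 mA.
V_CE = V_CC − I_C·R_C − I_E·R_E = 8.4 − 0.816×4.7 − 0.822×0.39 = 4.24 V > V_CE(sat), so the active-region assumption holds.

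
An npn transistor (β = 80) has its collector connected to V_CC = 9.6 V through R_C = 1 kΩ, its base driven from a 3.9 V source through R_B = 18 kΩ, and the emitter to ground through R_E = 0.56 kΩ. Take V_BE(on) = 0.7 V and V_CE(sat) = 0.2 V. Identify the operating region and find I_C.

Assume active. Base-emitter loop: I_B = (V_BB − V_BE)/(R_B + (β+1)R_E) = (3.9 − 0.7)/(18 + 81×0.56) = 0.0505 mA.
I_C = β·I_B = 80×0.0505 = 4.04 mA.
V_CE = V_CC − I_C·R_C − I_E·R_E = 9.6 − 4.04×1 − 4.09×0.56 = 3.27 V > V_CE(sat), so the active-region assumption holds.

active; I_C ≈ 4 mA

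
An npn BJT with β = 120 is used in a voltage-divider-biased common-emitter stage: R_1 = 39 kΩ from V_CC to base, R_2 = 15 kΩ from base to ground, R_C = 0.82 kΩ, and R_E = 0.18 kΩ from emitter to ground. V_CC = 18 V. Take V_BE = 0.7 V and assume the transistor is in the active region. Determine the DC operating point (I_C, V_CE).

I_C ≈ 16 mA, V_CE ≈ 2.2 V

Thevenize the base divider: V_Th = V_CC·R_2/(R_1+R_2) = 18×15/54 = 5 V, R_Th = R_1‖R_2 = 10.8 kΩ.
Base-emitter loop: V_Th = I_B·R_Th + V_BE + (β+1)I_B·R_E, so I_B = (5 − 0.7) / (10.8 + 121×0.18) = 0.132 mA.
I_C = β·I_B = 120×0.132 = 15.8 mA, and I_E = (β+1)I_B = 16 mA.
V_CE = V_CC − I_C·R_C − I_E·R_E = 18 − 15.8×0.82 − 16×0.18 = 2.15 V.
V_CE = 2.15 V > 0.2 V confirms active-region operation.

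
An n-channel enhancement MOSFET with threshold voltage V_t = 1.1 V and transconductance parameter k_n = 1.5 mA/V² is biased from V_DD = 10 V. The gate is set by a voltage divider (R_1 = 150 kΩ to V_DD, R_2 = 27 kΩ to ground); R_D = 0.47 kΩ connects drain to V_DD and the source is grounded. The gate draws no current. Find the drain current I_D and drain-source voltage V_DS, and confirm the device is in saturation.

I_D ≈ 0.14 mA, V_DS ≈ 9.9 V

V_G = V_DD·R_2/(R_1+R_2) = 10×27/177 = 1.53 V. With the source grounded, V_GS = V_G = 1.53 V.
Assume saturation: I_D = (k_n/2)(V_GS − V_t)² = (1.5/2)×(1.53 − 1.1)² = 0.75×0.425² = 0.136 mA.
V_DS = V_DD − I_D·R_D = 10 − 0.136×0.47 = 9.94 V.
Saturation requires V_DS ≥ V_GS − V_t = 0.425 V; 9.94 ≥ 0.425 ✓.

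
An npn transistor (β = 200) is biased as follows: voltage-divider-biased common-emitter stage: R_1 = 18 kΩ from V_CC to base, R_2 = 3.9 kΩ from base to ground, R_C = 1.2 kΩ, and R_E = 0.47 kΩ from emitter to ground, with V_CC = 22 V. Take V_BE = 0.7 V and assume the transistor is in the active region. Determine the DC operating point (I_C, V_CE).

I_C ≈ 6.6 mA, V_CE ≈ 11 V

Thevenize the base divider: V_Th = V_CC·R_2/(R_1+R_2) = 22×3.9/21.9 = 3.92 V, R_Th = R_1‖R_2 = 3.21 kΩ.
Base-emitter loop: V_Th = I_B·R_Th + V_BE + (β+1)I_B·R_E, so I_B = (3.92 − 0.7) / (3.21 + 201×0.47) = 0.0329 mA.
I_C = β·I_B = 200×0.0329 = 6.59 mA, and I_E = (β+1)I_B = 6.62 mA.
V_CE = V_CC − I_C·R_C − I_E·R_E = 22 − 6.59×1.2 − 6.62×0.47 = 11 V.
V_CE = 11 V > 0.2 V confirms active-region operation.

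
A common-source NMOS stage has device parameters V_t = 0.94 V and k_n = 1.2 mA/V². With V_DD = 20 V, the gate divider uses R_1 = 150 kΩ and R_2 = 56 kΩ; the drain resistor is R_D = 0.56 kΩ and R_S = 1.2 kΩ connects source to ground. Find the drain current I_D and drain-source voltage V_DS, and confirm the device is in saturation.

V_G = V_DD·R_2/(R_1+R_2) = 20×56/206 = 5.44 V.
Assume saturation: I_D = (k_n/2)(V_GS − V_t)² with V_GS = V_G − I_D·R_S = 5.44 − 1.2·I_D.
Substituting gives 0.864·I_D² − 7.48·I_D + 12.1 = 0, with roots I_D = 2.16 or 6.49 mA.
The root I_D = 6.49 mA gives V_GS = -2.35 V ≤ V_t, so take I_D = 2.16 mA.
Then V_GS = 2.84 V and V_DS = V_DD − I_D(R_D+R_S) = 20 − 2.16×1.76 = 16.2 V.
Saturation requires V_DS ≥ V_GS − V_t = 1.9 V; 16.2 ≥ 1.9 ✓.

I_D ≈ 2.2 mA, V_DS ≈ 16 V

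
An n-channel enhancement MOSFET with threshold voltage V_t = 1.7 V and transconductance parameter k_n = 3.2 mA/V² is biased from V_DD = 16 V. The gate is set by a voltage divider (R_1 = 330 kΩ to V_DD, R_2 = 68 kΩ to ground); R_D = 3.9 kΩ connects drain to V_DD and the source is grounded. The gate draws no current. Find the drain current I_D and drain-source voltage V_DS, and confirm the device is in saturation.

V_G = V_DD·R_2/(R_1+R_2) = 16×68/398 = 2.73 V. With the source grounded, V_GS = V_G = 2.73 V.
Assume saturation: I_D = (k_n/2)(V_GS − V_t)² = (3.2/2)×(2.73 − 1.7)² = 1.6×1.03² = 1.71 mA.
V_DS = V_DD − I_D·R_D = 16 − 1.71×3.9 = 9.33 V.
Saturation requires V_DS ≥ V_GS − V_t = 1.03 V; 9.33 ≥ 1.03 ✓.

I_D ≈ 1.7 mA, V_DS ≈ 9.3 V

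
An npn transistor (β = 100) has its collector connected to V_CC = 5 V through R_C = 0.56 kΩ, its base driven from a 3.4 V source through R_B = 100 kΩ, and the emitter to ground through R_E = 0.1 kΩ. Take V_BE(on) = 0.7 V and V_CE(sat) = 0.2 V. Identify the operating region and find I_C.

Assume active. Base-emitter loop: I_B = (V_BB − V_BE)/(R_B + (β+1)R_E) = (3.4 − 0.7)/(100 + 101×0.1) = 0.0245 mA.
I_C = β·I_B = 100×0.0245 = 2.45 mA.
V_CE = V_CC − I_C·R_C − I_E·R_E = 5 − 2.45×0.56 − 2.48×0.1 = 3.38 V > V_CE(sat), so the active-region assumption holds.

active; I_C ≈ 2.5 mA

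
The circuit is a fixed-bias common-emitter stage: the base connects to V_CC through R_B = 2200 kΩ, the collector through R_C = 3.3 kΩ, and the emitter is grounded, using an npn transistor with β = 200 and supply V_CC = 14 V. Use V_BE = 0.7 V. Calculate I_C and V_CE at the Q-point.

Base loop: V_CC = I_B·R_B + V_BE, so I_B = (14 − 0.7)/2200 kΩ = 0.00605 mA.
In the active region I_C = β·I_B = 200 × 0.00605 = 1.21 mA.
Collector loop: V_CE = V_CC − I_C·R_C = 14 − 1.21×3.3 = 10 V.
Since V_CE = 10 V > V_CE(sat) ≈ 0.2 V, the transistor is in the active region as assumed.

I_C ≈ 1.2 mA, V_CE ≈ 10 V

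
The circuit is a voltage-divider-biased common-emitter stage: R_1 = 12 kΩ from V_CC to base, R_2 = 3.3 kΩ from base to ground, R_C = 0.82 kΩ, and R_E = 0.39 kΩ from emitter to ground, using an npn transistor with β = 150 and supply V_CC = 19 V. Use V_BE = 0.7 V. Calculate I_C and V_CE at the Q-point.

I_C ≈ 8.3 mA, V_CE ≈ 8.9 V

Thevenize the base divider: V_Th = V_CC·R_2/(R_1+R_2) = 19×3.3/15.3 = 4.1 V, R_Th = R_1‖R_2 = 2.59 kΩ.
Base-emitter loop: V_Th = I_B·R_Th + V_BE + (β+1)I_B·R_E, so I_B = (4.1 − 0.7) / (2.59 + 151×0.39) = 0.0553 mA.
I_C = β·I_B = 150×0.0553 = 8.29 mA, and I_E = (β+1)I_B = 8.35 mA.
V_CE = V_CC − I_C·R_C − I_E·R_E = 19 − 8.29×0.82 − 8.35×0.39 = 8.95 V.
V_CE = 8.95 V > 0.2 V confirms active-region operation.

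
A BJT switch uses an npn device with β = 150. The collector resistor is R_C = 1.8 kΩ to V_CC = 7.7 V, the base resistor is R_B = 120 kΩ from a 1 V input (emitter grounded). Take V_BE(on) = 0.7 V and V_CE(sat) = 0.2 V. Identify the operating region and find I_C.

active; I_C ≈ 0.38 mA

Assume active. Base-emitter loop: I_B = (V_BB − V_BE)/R_B = (1 − 0.7)/120 = 0.0025 mA.
I_C = β·I_B = 150×0.0025 = 0.375 mA.
V_CE = V_CC − I_C·R_C = 7.7 − 0.375×1.8 = 7.03 V > V_CE(sat), so the active-region assumption holds.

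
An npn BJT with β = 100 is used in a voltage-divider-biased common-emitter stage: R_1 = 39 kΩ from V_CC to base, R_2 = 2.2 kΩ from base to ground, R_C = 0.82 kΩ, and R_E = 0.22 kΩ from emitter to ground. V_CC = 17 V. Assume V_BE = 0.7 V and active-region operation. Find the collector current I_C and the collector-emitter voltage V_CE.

Thevenize the base divider: V_Th = V_CC·R_2/(R_1+R_2) = 17×2.2/41.2 = 0.908 V, R_Th = R_1‖R_2 = 2.08 kΩ.
Base-emitter loop: V_Th = I_B·R_Th + V_BE + (β+1)I_B·R_E, so I_B = (0.908 − 0.7) / (2.08 + 101×0.22) = 0.00855 mA.
I_C = β·I_B = 100×0.00855 = 0.855 mA, and I_E = (β+1)I_B = 0.863 mA.
V_CE = V_CC − I_C·R_C − I_E·R_E = 17 − 0.855×0.82 − 0.863×0.22 = 16.1 V.
V_CE = 16.1 V > 0.2 V confirms active-region operation.

I_C ≈ 0.85 mA, V_CE ≈ 16 V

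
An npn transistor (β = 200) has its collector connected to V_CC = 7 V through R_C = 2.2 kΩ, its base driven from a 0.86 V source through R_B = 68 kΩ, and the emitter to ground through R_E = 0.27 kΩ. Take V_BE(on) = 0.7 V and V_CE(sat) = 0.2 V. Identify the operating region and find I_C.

active; I_C ≈ 0.26 mA

Assume active. Base-emitter loop: I_B = (V_BB − V_BE)/(R_B + (β+1)R_E) = (0.86 − 0.7)/(68 + 201×0.27) = 0.00131 mA.
I_C = β·I_B = 200×0.00131 = 0.262 mA.
V_CE = V_CC − I_C·R_C − I_E·R_E = 7 − 0.262×2.2 − 0.263×0.27 = 6.35 V > V_CE(sat), so the active-region assumption holds.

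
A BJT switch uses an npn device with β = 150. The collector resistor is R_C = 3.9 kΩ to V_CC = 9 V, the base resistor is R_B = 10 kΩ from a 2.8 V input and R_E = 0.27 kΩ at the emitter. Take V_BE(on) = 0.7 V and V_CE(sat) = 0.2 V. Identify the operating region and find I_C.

Assume active: I_B = (2.8 − 0.7)/(10 + 151×0.27) = 0.0414 mA, I_C = β·I_B = 6.2 mA.
Then V_CE = 9 − 6.2×3.9 − 6.25×0.27 = -16.9 V < 0.2 V — the active assumption fails.
Re-solve with V_CE = 0.2 V. KCL at the emitter: V_E/R_E = (V_BB−0.7−V_E)/R_B + (V_CC−0.2−V_E)/R_C, giving V_E = 0.607 V.
I_C = (V_CC − 0.2 − V_E)/R_C = (8.8 − 0.607)/3.9 = 2.1 mA.
Check: I_B = (2.1 − 0.607)/10 = 0.149 mA, and β·I_B = 22.4 mA > I_C, confirming saturation.

saturation; I_C ≈ 2.1 mA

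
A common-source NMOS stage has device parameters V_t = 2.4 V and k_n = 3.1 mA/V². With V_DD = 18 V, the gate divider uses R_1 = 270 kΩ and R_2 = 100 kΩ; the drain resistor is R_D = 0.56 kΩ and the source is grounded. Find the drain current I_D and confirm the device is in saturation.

I_D ≈ 9.4 mA

V_G = V_DD·R_2/(R_1+R_2) = 18×100/370 = 4.86 V. With the source grounded, V_GS = V_G = 4.86 V.
Assume saturation: I_D = (k_n/2)(V_GS − V_t)² = (3.1/2)×(4.86 − 2.4)² = 1.55×2.46² = 9.42 mA.
V_DS = V_DD − I_D·R_D = 18 − 9.42×0.56 = 12.7 V.
Saturation requires V_DS ≥ V_GS − V_t = 2.46 V; 12.7 ≥ 2.46 ✓.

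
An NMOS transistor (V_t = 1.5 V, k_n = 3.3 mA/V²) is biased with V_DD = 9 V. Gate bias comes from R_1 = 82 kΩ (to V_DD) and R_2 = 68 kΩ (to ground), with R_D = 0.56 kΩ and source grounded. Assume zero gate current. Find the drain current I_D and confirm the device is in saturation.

V_G = V_DD·R_2/(R_1+R_2) = 9×68/150 = 4.08 V. With the source grounded, V_GS = V_G = 4.08 V.
Assume saturation: I_D = (k_n/2)(V_GS − V_t)² = (3.3/2)×(4.08 − 1.5)² = 1.65×2.58² = 11 mA.
V_DS = V_DD − I_D·R_D = 9 − 11×0.56 = 2.85 V.
Saturation requires V_DS ≥ V_GS − V_t = 2.58 V; 2.85 ≥ 2.58 ✓.

I_D ≈ 11 mA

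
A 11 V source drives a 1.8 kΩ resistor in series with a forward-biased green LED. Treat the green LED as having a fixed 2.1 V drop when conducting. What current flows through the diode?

KVL around the loop: 11 = V_D + I·R = 2.1 + I × 1.8 kΩ.
So I = (11 − 2.1) / 1.8 kΩ = 8.9 / 1.8 = 4.94 mA.

I ≈ 4.9 mA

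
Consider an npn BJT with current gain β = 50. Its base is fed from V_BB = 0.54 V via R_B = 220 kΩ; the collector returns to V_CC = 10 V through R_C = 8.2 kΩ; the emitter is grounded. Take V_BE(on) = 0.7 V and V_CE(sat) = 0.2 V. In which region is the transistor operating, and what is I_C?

cutoff; I_C ≈ 0

V_BB = 0.54 V ≤ V_BE(on) = 0.7 V, so the base-emitter junction is not forward biased.
The transistor is in cutoff: I_B = I_C = 0.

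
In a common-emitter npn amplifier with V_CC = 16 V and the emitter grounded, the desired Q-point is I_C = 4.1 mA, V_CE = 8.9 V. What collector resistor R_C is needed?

Collector loop: V_CC = I_C·R_C + V_CE.
R_C = (V_CC − V_CE)/I_C = (16 − 8.9)/4.1 = 1.73 kΩ.

R_C ≈ 1.7 kΩ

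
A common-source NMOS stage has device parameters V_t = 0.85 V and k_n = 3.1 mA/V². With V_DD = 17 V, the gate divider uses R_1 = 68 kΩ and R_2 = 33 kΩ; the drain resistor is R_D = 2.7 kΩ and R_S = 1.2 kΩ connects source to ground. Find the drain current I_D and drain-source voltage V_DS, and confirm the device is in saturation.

I_D ≈ 2.8 mA, V_DS ≈ 6.1 V

V_G = V_DD·R_2/(R_1+R_2) = 17×33/101 = 5.55 V.
Assume saturation: I_D = (k_n/2)(V_GS − V_t)² with V_GS = V_G − I_D·R_S = 5.55 − 1.2·I_D.
Substituting gives 2.23·I_D² − 18.5·I_D + 34.3 = 0, with roots I_D = 2.8 or 5.49 mA.
The root I_D = 5.49 mA gives V_GS = -1.03 V ≤ V_t, so take I_D = 2.8 mA.
Then V_GS = 2.19 V and V_DS = V_DD − I_D(R_D+R_S) = 17 − 2.8×3.9 = 6.08 V.
Saturation requires V_DS ≥ V_GS − V_t = 1.34 V; 6.08 ≥ 1.34 ✓.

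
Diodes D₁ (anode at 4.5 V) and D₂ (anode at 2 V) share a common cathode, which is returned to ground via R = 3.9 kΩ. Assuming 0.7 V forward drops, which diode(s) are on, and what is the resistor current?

Assume both conduct. Then node N would need to be at both 4.5−0.7 = 3.8 V and 2−0.7 = 1.3 V, which is impossible.
Assume only D₁ conducts: V_N = 4.5 − 0.7 = 3.8 V, so I_R = 3.8/3.9 = 0.974 mA.
Check D₂: its anode-to-cathode voltage is 2 − 3.8 = -1.8 V < 0.7 V, so it is off. The assumption is consistent.

Only D₁ conducts; I_R ≈ 0.97 mA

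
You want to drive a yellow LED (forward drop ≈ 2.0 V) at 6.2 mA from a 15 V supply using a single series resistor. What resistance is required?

The resistor drops V_S − V_D = 15 − 2.0 = 13 V at 6.2 mA.
R = 13 V / 6.2 mA = 2.1 kΩ.

R ≈ 2.1 kΩ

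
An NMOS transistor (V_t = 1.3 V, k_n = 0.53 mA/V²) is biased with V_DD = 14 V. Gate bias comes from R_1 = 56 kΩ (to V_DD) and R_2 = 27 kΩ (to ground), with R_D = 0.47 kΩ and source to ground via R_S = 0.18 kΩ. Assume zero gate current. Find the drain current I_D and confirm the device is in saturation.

V_G = V_DD·R_2/(R_1+R_2) = 14×27/83 = 4.55 V.
Assume saturation: I_D = (k_n/2)(V_GS − V_t)² with V_GS = V_G − I_D·R_S = 4.55 − 0.18·I_D.
Substituting gives 0.00859·I_D² − 1.31·I_D + 2.81 = 0, with roots I_D = 2.17 or 150 mA.
The root I_D = 150 mA gives V_GS = -22.5 V ≤ V_t, so take I_D = 2.17 mA.
Then V_GS = 4.16 V and V_DS = V_DD − I_D(R_D+R_S) = 14 − 2.17×0.65 = 12.6 V.
Saturation requires V_DS ≥ V_GS − V_t = 2.86 V; 12.6 ≥ 2.86 ✓.

I_D ≈ 2.2 mA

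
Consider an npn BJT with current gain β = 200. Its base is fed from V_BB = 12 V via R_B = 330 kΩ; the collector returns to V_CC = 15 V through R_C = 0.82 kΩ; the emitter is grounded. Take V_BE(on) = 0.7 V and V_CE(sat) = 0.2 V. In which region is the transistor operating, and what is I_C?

active; I_C ≈ 6.8 mA

Assume active. Base-emitter loop: I_B = (V_BB − V_BE)/R_B = (12 − 0.7)/330 = 0.0342 mA.
I_C = β·I_B = 200×0.0342 = 6.85 mA.
V_CE = V_CC − I_C·R_C = 15 − 6.85×0.82 = 9.38 V > V_CE(sat), so the active-region assumption holds.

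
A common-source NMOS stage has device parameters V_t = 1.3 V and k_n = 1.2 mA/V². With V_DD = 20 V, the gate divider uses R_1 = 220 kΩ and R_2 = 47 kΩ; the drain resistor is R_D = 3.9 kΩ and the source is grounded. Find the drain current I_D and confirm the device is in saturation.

V_G = V_DD·R_2/(R_1+R_2) = 20×47/267 = 3.52 V. With the source grounded, V_GS = V_G = 3.52 V.
Assume saturation: I_D = (k_n/2)(V_GS − V_t)² = (1.2/2)×(3.52 − 1.3)² = 0.6×2.22² = 2.96 mA.
V_DS = V_DD − I_D·R_D = 20 − 2.96×3.9 = 8.46 V.
Saturation requires V_DS ≥ V_GS − V_t = 2.22 V; 8.46 ≥ 2.22 ✓.

I_D ≈ 3 mA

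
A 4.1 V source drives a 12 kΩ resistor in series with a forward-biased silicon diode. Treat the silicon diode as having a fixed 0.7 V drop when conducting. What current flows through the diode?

KVL around the loop: 4.1 = V_D + I·R = 0.7 + I × 12 kΩ.
So I = (4.1 − 0.7) / 12 kΩ = 3.4 / 12 = 0.283 mA.

I ≈ 0.28 mA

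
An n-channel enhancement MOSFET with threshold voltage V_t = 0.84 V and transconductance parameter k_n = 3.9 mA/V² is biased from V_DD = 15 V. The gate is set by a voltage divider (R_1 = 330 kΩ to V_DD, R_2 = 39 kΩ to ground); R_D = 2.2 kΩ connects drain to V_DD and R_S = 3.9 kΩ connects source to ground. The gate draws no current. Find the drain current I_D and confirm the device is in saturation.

I_D ≈ 0.13 mA

V_G = V_DD·R_2/(R_1+R_2) = 15×39/369 = 1.59 V.
Assume saturation: I_D = (k_n/2)(V_GS − V_t)² with V_GS = V_G − I_D·R_S = 1.59 − 3.9·I_D.
Substituting gives 29.7·I_D² − 12.3·I_D + 1.08 = 0, with roots I_D = 0.126 or 0.29 mA.
The root I_D = 0.29 mA gives V_GS = 0.454 V ≤ V_t, so take I_D = 0.126 mA.
Then V_GS = 1.09 V and V_DS = V_DD − I_D(R_D+R_S) = 15 − 0.126×6.1 = 14.2 V.
Saturation requires V_DS ≥ V_GS − V_t = 0.254 V; 14.2 ≥ 0.254 ✓.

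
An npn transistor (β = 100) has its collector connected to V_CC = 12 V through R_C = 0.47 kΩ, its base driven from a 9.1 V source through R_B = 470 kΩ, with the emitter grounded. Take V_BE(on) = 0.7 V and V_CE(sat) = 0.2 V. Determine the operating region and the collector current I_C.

Assume active. Base-emitter loop: I_B = (V_BB − V_BE)/R_B = (9.1 − 0.7)/470 = 0.0179 mA.
I_C = β·I_B = 100×0.0179 = 1.79 mA.
V_CE = V_CC − I_C·R_C = 12 − 1.79×0.47 = 11.2 V > V_CE(sat), so the active-region assumption holds.

active; I_C ≈ 1.8 mA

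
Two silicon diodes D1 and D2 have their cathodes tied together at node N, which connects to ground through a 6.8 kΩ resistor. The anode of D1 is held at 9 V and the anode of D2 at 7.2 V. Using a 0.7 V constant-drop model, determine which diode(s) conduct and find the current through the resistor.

Only D1 conducts; I_R ≈ 1.2 mA

Assume both conduct. Then node N would need to be at both 9−0.7 = 8.3 V and 7.2−0.7 = 6.5 V, which is impossible.
Assume only D1 conducts: V_N = 9 − 0.7 = 8.3 V, so I_R = 8.3/6.8 = 1.22 mA.
Check D2: its anode-to-cathode voltage is 7.2 − 8.3 = -1.1 V < 0.7 V, so it is off. The assumption is consistent.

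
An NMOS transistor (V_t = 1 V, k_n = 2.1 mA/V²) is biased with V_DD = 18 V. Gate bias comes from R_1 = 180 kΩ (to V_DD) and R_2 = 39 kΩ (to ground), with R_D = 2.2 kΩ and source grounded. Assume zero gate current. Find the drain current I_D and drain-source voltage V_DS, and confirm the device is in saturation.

V_G = V_DD·R_2/(R_1+R_2) = 18×39/219 = 3.21 V. With the source grounded, V_GS = V_G = 3.21 V.
Assume saturation: I_D = (k_n/2)(V_GS − V_t)² = (2.1/2)×(3.21 − 1)² = 1.05×2.21² = 5.11 mA.
V_DS = V_DD − I_D·R_D = 18 − 5.11×2.2 = 6.76 V.
Saturation requires V_DS ≥ V_GS − V_t = 2.21 V; 6.76 ≥ 2.21 ✓.

I_D ≈ 5.1 mA, V_DS ≈ 6.8 V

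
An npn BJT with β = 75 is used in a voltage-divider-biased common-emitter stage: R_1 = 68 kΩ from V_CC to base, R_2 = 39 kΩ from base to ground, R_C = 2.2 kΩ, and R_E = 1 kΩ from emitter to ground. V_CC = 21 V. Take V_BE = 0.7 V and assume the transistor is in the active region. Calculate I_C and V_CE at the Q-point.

Thevenize the base divider: V_Th = V_CC·R_2/(R_1+R_2) = 21×39/107 = 7.65 V, R_Th = R_1‖R_2 = 24.8 kΩ.
Base-emitter loop: V_Th = I_B·R_Th + V_BE + (β+1)I_B·R_E, so I_B = (7.65 − 0.7) / (24.8 + 76×1) = 0.069 mA.
I_C = β·I_B = 75×0.069 = 5.18 mA, and I_E = (β+1)I_B = 5.24 mA.
V_CE = V_CC − I_C·R_C − I_E·R_E = 21 − 5.18×2.2 − 5.24×1 = 4.37 V.
V_CE = 4.37 V > 0.2 V confirms active-region operation.

I_C ≈ 5.2 mA, V_CE ≈ 4.4 V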